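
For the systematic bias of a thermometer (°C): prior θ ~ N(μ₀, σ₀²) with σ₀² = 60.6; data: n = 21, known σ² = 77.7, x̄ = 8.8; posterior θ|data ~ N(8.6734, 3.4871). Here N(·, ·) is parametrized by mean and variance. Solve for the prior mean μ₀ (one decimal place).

The posterior mean is a precision-weighted average: μ_n = (τ₀μ₀ + τ_data·x̄)/(τ₀+τ_data), with τ₀=1/σ₀² and τ_data=n/σ².
Here τ₀ = 1/60.6 = 0.016502 and τ_data = 21/77.7 = 0.270270, so τ_n = 0.286772.
Rearranging for μ₀: μ₀ = (μ_n·τ_n − τ_data·x̄)/τ₀ = (8.6734·0.286772 − 0.270270·8.8) / 0.016502 = 0.108912/0.016502 ≈ 6.6.

μ₀ = 6.6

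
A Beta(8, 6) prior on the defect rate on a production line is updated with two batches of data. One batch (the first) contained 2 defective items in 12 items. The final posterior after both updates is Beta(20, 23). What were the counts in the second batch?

10 defective items and 7 good items

Because Beta–binomial updating is additive in the counts, the combined data contributed (α_post−α_prior, β_post−β_prior) successes and failures.
Total across both batches: 20−8=12 defective items, 23−6=17 good items.
Subtract the first batch: 12−2=10 defective items and 17−10=7 good items.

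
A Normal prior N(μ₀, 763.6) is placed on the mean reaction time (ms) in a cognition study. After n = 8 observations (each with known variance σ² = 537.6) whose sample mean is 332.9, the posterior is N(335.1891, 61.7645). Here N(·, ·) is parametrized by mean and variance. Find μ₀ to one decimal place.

With known observation variance, the Normal–Normal posterior has precision τ_n = τ₀ + n/σ² and mean μ_n = (τ₀μ₀ + (n/σ²)x̄)/τ_n.
Here τ₀ = 1/763.6 = 0.001310 and τ_data = 8/537.6 = 0.014881, so τ_n = 0.016191.
Rearranging for μ₀: μ₀ = (μ_n·τ_n − τ_data·x̄)/τ₀ = (335.1891·0.016191 − 0.014881·332.9) / 0.001310 = 0.473162/0.001310 ≈ 361.2.

μ₀ = 361.2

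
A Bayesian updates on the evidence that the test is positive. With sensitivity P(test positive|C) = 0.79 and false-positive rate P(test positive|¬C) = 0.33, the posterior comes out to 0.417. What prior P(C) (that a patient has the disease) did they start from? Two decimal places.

Bayes' rule in odds form gives O(C|E) = O(C)·[P(E|C)/P(E|¬C)], hence O(C) = O(C|E)/LR.
Posterior odds = 0.417/(1−0.417) = 0.7153. LR = 0.79/0.33 = 2.3939.
Prior odds = 0.7153/2.3939 = 0.2988, so P(C) = 0.2988/(1+0.2988) ≈ 0.23.

P(C) = 0.23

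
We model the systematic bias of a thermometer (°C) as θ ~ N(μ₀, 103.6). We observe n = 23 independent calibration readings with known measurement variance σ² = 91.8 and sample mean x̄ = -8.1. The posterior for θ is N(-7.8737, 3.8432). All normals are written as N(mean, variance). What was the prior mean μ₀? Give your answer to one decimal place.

With known observation variance, the Normal–Normal posterior has precision τ_n = τ₀ + n/σ² and mean μ_n = (τ₀μ₀ + (n/σ²)x̄)/τ_n.
Here τ₀ = 1/103.6 = 0.009653 and τ_data = 23/91.8 = 0.250545, so τ_n = 0.260198.
Rearranging for μ₀: μ₀ = (μ_n·τ_n − τ_data·x̄)/τ₀ = (-7.8737·0.260198 − 0.250545·-8.1) / 0.009653 = -0.019306/0.009653 ≈ -2.0.

μ₀ = -2.0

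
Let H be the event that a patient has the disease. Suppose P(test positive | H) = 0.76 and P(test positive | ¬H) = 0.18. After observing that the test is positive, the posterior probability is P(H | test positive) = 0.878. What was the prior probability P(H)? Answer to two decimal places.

In odds form, posterior odds = prior odds × likelihood ratio, so prior odds = posterior odds ÷ LR.
Posterior odds = 0.878/(1−0.878) = 7.1967. LR = 0.76/0.18 = 4.2222.
Prior odds = 7.1967/4.2222 = 1.7045, so P(H) = 1.7045/(1+1.7045) ≈ 0.63.

P(H) = 0.63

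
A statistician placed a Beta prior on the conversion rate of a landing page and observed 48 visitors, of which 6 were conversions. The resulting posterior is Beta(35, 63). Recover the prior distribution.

Under Beta–binomial conjugacy the posterior parameters are (α+s, β+f).
So α = 35 − 6 = 29 and β = 63 − 42 = 21.

Beta(29, 21)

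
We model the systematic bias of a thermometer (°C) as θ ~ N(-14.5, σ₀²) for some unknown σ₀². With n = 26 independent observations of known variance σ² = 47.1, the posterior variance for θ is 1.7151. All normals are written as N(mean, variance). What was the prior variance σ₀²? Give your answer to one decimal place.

σ₀² = 32.2

For the Normal–Normal model with known σ², precisions add: τ_n = τ₀ + n/σ².
So 1/σ₀² = 1/1.7151 − 26/47.1 = 0.583056 − 0.552017 = 0.031039.
Hence σ₀² = 1/0.031039 ≈ 32.2.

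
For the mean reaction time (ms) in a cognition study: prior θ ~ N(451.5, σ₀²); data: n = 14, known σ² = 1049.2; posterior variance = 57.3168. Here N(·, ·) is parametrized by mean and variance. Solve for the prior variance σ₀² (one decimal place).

σ₀² = 243.7

For the Normal–Normal model with known σ², precisions add: τ_n = τ₀ + n/σ².
So 1/σ₀² = 1/57.3168 − 14/1049.2 = 0.017447 − 0.013343 = 0.004104.
Hence σ₀² = 1/0.004104 ≈ 243.7.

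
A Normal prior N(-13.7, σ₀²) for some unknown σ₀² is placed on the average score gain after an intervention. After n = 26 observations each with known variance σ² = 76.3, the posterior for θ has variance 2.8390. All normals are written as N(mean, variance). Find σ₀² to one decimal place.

For the Normal–Normal model with known σ², precisions add: τ_n = τ₀ + n/σ².
So 1/σ₀² = 1/2.8390 − 26/76.3 = 0.352237 − 0.340760 = 0.011477.
Hence σ₀² = 1/0.011477 ≈ 87.1.

σ₀² = 87.1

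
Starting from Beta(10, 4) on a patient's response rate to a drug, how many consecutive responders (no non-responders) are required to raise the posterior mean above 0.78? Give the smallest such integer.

k = 5

After k responders and 0 non-responders the posterior is Beta(10+k, 4), with mean (10+k)/(10+4+k).
Set (10+k)/(14+k) > 0.78 and solve: k > (0.78·14 − 10)/(1 − 0.78) = 4.182.
The smallest integer exceeding 4.182 is 5, and checking k=5: (15)/(19) = 0.7895 > 0.78.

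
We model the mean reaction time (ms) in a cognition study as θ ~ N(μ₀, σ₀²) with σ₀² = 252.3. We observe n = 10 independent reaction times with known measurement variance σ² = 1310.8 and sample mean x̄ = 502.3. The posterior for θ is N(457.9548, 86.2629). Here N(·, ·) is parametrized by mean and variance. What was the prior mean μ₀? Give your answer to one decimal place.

μ₀ = 372.6

The posterior mean is a precision-weighted average: μ_n = (τ₀μ₀ + τ_data·x̄)/(τ₀+τ_data), with τ₀=1/σ₀² and τ_data=n/σ².
Here τ₀ = 1/252.3 = 0.003964 and τ_data = 10/1310.8 = 0.007629, so τ_n = 0.011593.
Rearranging for μ₀: μ₀ = (μ_n·τ_n − τ_data·x̄)/τ₀ = (457.9548·0.011593 − 0.007629·502.3) / 0.003964 = 1.477023/0.003964 ≈ 372.6.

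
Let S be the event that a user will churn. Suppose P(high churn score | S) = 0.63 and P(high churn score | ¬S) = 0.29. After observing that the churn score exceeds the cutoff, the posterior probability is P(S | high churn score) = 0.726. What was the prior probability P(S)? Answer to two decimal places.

Bayes' rule in odds form gives O(S|E) = O(S)·[P(E|S)/P(E|¬S)], hence O(S) = O(S|E)/LR.
Posterior odds = 0.726/(1−0.726) = 2.6496. LR = 0.63/0.29 = 2.1724.
Prior odds = 2.6496/2.1724 = 1.2197, so P(S) = 1.2197/(1+1.2197) ≈ 0.55.

P(S) = 0.55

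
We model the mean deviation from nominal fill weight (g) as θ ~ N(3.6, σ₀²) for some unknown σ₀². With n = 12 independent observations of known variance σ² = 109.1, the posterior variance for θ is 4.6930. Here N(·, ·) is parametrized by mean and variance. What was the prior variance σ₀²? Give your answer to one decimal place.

For the Normal–Normal model with known σ², precisions add: τ_n = τ₀ + n/σ².
So 1/σ₀² = 1/4.6930 − 12/109.1 = 0.213083 − 0.109991 = 0.103092.
Hence σ₀² = 1/0.103092 ≈ 9.7.

σ₀² = 9.7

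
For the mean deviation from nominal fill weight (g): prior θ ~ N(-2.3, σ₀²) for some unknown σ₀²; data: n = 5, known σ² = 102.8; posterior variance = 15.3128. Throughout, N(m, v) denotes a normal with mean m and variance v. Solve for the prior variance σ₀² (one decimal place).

For the Normal–Normal model with known σ², precisions add: τ_n = τ₀ + n/σ².
So 1/σ₀² = 1/15.3128 − 5/102.8 = 0.065305 − 0.048638 = 0.016667.
Hence σ₀² = 1/0.016667 ≈ 60.0.

σ₀² = 60.0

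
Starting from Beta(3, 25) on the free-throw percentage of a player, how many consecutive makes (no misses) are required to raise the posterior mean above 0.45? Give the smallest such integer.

After k makes and 0 misses the posterior is Beta(3+k, 25), with mean (3+k)/(3+25+k).
Set (3+k)/(28+k) > 0.45 and solve: k > (0.45·28 − 3)/(1 − 0.45) = 17.455.
The smallest integer exceeding 17.455 is 18.

k = 18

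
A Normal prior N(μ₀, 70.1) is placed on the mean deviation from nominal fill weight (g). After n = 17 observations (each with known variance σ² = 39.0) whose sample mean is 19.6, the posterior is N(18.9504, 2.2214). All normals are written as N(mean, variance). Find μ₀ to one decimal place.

μ₀ = -0.9

The posterior mean is a precision-weighted average: μ_n = (τ₀μ₀ + τ_data·x̄)/(τ₀+τ_data), with τ₀=1/σ₀² and τ_data=n/σ².
Here τ₀ = 1/70.1 = 0.014265 and τ_data = 17/39.0 = 0.435897, so τ_n = 0.450162.
Rearranging for μ₀: μ₀ = (μ_n·τ_n − τ_data·x̄)/τ₀ = (18.9504·0.450162 − 0.435897·19.6) / 0.014265 = -0.012831/0.014265 ≈ -0.9.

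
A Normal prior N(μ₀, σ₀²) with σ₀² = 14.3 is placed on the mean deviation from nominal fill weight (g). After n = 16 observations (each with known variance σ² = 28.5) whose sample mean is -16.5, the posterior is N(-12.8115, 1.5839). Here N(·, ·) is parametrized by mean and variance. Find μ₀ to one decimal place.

μ₀ = 16.8

With known observation variance, the Normal–Normal posterior has precision τ_n = τ₀ + n/σ² and mean μ_n = (τ₀μ₀ + (n/σ²)x̄)/τ_n.
Here τ₀ = 1/14.3 = 0.069930 and τ_data = 16/28.5 = 0.561404, so τ_n = 0.631334.
Rearranging for μ₀: μ₀ = (μ_n·τ_n − τ_data·x̄)/τ₀ = (-12.8115·0.631334 − 0.561404·-16.5) / 0.069930 = 1.174830/0.069930 ≈ 16.8.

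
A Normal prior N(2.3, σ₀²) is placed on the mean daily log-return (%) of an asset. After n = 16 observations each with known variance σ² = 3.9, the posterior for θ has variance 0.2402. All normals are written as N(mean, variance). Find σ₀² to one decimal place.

For the Normal–Normal model with known σ², precisions add: τ_n = τ₀ + n/σ².
So 1/σ₀² = 1/0.2402 − 16/3.9 = 4.163197 − 4.102564 = 0.060633.
Hence σ₀² = 1/0.060633 ≈ 16.5.

σ₀² = 16.5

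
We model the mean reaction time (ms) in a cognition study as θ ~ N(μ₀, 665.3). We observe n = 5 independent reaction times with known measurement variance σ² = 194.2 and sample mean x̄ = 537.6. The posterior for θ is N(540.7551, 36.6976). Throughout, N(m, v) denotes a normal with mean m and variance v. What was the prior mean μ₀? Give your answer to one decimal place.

μ₀ = 594.8

With known observation variance, the Normal–Normal posterior has precision τ_n = τ₀ + n/σ² and mean μ_n = (τ₀μ₀ + (n/σ²)x̄)/τ_n.
Here τ₀ = 1/665.3 = 0.001503 and τ_data = 5/194.2 = 0.025747, so τ_n = 0.027250.
Rearranging for μ₀: μ₀ = (μ_n·τ_n − τ_data·x̄)/τ₀ = (540.7551·0.027250 − 0.025747·537.6) / 0.001503 = 0.893989/0.001503 ≈ 594.8.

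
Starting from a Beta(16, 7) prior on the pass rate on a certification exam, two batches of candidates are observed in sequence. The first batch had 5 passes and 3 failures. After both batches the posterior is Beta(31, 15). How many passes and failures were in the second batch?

10 passes and 5 failures

Sequential conjugate updates are equivalent to a single update on the pooled data, so total successes = posterior α − prior α and total failures = posterior β − prior β.
Total across both batches: 31−16=15 passes, 15−7=8 failures.
Subtract the first batch: 15−5=10 passes and 8−3=5 failures.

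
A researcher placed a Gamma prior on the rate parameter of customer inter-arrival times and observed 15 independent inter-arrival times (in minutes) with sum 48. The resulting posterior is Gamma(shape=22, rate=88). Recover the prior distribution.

For an exponential likelihood with a Gamma(α, β) prior on the rate, n observations with total T give posterior Gamma(α+n, β+T).
So α = 22 − 15 = 7 and β = 88 − 48 = 40.

Gamma(shape=7, rate=40)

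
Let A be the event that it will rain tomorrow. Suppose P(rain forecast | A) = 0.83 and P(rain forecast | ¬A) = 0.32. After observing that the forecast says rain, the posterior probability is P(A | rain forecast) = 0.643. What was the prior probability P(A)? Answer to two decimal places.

In odds form, posterior odds = prior odds × likelihood ratio, so prior odds = posterior odds ÷ LR.
Posterior odds = 0.643/(1−0.643) = 1.8011. LR = 0.83/0.32 = 2.5938.
Prior odds = 1.8011/2.5938 = 0.6944, so P(A) = 0.6944/(1+0.6944) ≈ 0.41.

P(A) = 0.41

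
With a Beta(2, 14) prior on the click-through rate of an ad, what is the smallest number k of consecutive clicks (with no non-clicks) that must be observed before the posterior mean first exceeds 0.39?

k = 7

After k clicks and 0 non-clicks the posterior is Beta(2+k, 14), with mean (2+k)/(2+14+k).
Set (2+k)/(16+k) > 0.39 and solve: k > (0.39·16 − 2)/(1 − 0.39) = 6.951.
The smallest integer exceeding 6.951 is 7.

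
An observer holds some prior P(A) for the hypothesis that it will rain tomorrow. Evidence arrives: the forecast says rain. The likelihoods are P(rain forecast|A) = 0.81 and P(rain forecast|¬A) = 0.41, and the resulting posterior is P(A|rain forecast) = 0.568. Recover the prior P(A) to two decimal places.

P(A) = 0.40

In odds form, posterior odds = prior odds × likelihood ratio, so prior odds = posterior odds ÷ LR.
Posterior odds = 0.568/(1−0.568) = 1.3148. LR = 0.81/0.41 = 1.9756.
Prior odds = 1.3148/1.9756 = 0.6655, so P(A) = 0.6655/(1+0.6655) ≈ 0.40.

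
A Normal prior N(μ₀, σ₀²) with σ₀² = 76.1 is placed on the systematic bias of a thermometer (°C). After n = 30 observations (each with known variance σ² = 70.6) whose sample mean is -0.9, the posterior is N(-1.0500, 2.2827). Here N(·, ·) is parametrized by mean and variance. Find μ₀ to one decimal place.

With known observation variance, the Normal–Normal posterior has precision τ_n = τ₀ + n/σ² and mean μ_n = (τ₀μ₀ + (n/σ²)x̄)/τ_n.
Here τ₀ = 1/76.1 = 0.013141 and τ_data = 30/70.6 = 0.424929, so τ_n = 0.438070.
Rearranging for μ₀: μ₀ = (μ_n·τ_n − τ_data·x̄)/τ₀ = (-1.0500·0.438070 − 0.424929·-0.9) / 0.013141 = -0.077537/0.013141 ≈ -5.9.

μ₀ = -5.9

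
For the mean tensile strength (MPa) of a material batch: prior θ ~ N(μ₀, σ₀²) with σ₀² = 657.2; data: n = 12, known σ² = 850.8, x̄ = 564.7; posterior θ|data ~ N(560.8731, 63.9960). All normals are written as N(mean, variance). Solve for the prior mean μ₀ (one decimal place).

With known observation variance, the Normal–Normal posterior has precision τ_n = τ₀ + n/σ² and mean μ_n = (τ₀μ₀ + (n/σ²)x̄)/τ_n.
Here τ₀ = 1/657.2 = 0.001522 and τ_data = 12/850.8 = 0.014104, so τ_n = 0.015626.
Rearranging for μ₀: μ₀ = (μ_n·τ_n − τ_data·x̄)/τ₀ = (560.8731·0.015626 − 0.014104·564.7) / 0.001522 = 0.799674/0.001522 ≈ 525.4.

μ₀ = 525.4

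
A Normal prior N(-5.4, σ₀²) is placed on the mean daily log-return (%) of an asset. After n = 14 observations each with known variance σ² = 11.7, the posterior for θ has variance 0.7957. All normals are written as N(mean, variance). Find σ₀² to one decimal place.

σ₀² = 16.6

For the Normal–Normal model with known σ², precisions add: τ_n = τ₀ + n/σ².
So 1/σ₀² = 1/0.7957 − 14/11.7 = 1.256755 − 1.196581 = 0.060174.
Hence σ₀² = 1/0.060174 ≈ 16.6.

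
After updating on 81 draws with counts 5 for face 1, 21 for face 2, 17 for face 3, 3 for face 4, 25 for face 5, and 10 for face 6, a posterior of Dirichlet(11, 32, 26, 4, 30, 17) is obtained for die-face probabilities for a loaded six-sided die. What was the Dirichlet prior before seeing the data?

For a Dirichlet(α) prior with multinomial counts c, the posterior is Dirichlet(α + c) componentwise.
Subtract each count from the matching posterior parameter: 11−5=6, 32−21=11, 26−17=9, 4−3=1, 30−25=5, 17−10=7.

Dirichlet(6, 11, 9, 1, 5, 7)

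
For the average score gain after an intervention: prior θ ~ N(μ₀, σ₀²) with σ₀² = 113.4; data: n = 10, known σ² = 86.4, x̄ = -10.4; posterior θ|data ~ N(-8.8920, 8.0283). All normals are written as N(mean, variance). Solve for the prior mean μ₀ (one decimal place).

With known observation variance, the Normal–Normal posterior has precision τ_n = τ₀ + n/σ² and mean μ_n = (τ₀μ₀ + (n/σ²)x̄)/τ_n.
Here τ₀ = 1/113.4 = 0.008818 and τ_data = 10/86.4 = 0.115741, so τ_n = 0.124559.
Rearranging for μ₀: μ₀ = (μ_n·τ_n − τ_data·x̄)/τ₀ = (-8.8920·0.124559 − 0.115741·-10.4) / 0.008818 = 0.096128/0.008818 ≈ 10.9.

μ₀ = 10.9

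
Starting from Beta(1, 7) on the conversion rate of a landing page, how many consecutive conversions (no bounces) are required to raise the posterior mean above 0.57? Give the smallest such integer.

After k conversions and 0 bounces the posterior is Beta(1+k, 7), with mean (1+k)/(1+7+k).
Set (1+k)/(8+k) > 0.57 and solve: k > (0.57·8 − 1)/(1 − 0.57) = 8.279.
The smallest integer exceeding 8.279 is 9.

k = 9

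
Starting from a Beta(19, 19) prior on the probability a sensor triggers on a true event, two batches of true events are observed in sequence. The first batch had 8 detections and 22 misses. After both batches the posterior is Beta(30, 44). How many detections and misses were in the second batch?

3 detections and 3 misses

Because Beta–binomial updating is additive in the counts, the combined data contributed (α_post−α_prior, β_post−β_prior) successes and failures.
Total across both batches: 30−19=11 detections, 44−19=25 misses.
Subtract the first batch: 11−8=3 detections and 25−22=3 misses.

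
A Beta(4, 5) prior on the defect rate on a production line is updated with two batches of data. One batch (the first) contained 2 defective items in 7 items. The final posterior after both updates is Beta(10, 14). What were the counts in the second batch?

Because Beta–binomial updating is additive in the counts, the combined data contributed (α_post−α_prior, β_post−β_prior) successes and failures.
Total across both batches: 10−4=6 defective items, 14−5=9 good items.
Subtract the first batch: 6−2=4 defective items and 9−5=4 good items.

4 defective items and 4 good items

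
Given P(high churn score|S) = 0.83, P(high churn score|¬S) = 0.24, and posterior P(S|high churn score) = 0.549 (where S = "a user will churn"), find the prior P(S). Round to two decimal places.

P(S) = 0.26

In odds form, posterior odds = prior odds × likelihood ratio, so prior odds = posterior odds ÷ LR.
Posterior odds = 0.549/(1−0.549) = 1.2173. LR = 0.83/0.24 = 3.4583.
Prior odds = 1.2173/3.4583 = 0.3520, so P(S) = 0.3520/(1+0.3520) ≈ 0.26.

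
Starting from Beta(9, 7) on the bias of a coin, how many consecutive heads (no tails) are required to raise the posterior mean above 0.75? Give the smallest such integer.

k = 13

After k heads and 0 tails the posterior is Beta(9+k, 7), with mean (9+k)/(9+7+k).
Set (9+k)/(16+k) > 0.75 and solve: k > (0.75·16 − 9)/(1 − 0.75) = 12.000.
The smallest integer exceeding 12.000 is 13, and checking k=13: (22)/(29) = 0.7586 > 0.75.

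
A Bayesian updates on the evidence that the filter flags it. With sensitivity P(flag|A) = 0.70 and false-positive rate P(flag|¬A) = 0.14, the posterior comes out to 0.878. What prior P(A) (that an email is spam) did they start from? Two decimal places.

Bayes' rule in odds form gives O(A|E) = O(A)·[P(E|A)/P(E|¬A)], hence O(A) = O(A|E)/LR.
Posterior odds = 0.878/(1−0.878) = 7.1967. LR = 0.70/0.14 = 5.0000.
Prior odds = 7.1967/5.0000 = 1.4393, so P(A) = 1.4393/(1+1.4393) ≈ 0.59.

P(A) = 0.59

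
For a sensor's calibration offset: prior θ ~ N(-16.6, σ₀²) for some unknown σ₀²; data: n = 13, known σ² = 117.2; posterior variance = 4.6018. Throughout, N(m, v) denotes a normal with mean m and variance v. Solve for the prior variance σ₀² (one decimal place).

For the Normal–Normal model with known σ², precisions add: τ_n = τ₀ + n/σ².
So 1/σ₀² = 1/4.6018 − 13/117.2 = 0.217306 − 0.110922 = 0.106384.
Hence σ₀² = 1/0.106384 ≈ 9.4.

σ₀² = 9.4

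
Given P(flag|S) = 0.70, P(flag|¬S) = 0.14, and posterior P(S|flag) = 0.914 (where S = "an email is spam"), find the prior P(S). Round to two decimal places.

P(S) = 0.68

In odds form, posterior odds = prior odds × likelihood ratio, so prior odds = posterior odds ÷ LR.
Posterior odds = 0.914/(1−0.914) = 10.6279. LR = 0.70/0.14 = 5.0000.
Prior odds = 10.6279/5.0000 = 2.1256, so P(S) = 2.1256/(1+2.1256) ≈ 0.68.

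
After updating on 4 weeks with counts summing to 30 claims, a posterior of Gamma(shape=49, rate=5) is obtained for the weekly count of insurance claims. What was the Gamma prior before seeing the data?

Gamma–Poisson conjugacy: posterior shape = α + Σxᵢ, posterior rate = β + n.
So α = 49 − 30 = 19 and β = 5 − 4 = 1.

Gamma(shape=19, rate=1)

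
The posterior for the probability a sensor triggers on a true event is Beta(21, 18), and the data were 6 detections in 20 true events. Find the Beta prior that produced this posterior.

Beta(15, 4)

Beta is conjugate to the binomial likelihood: posterior = Beta(a+s, b+f).
So a = 21 − 6 = 15 and b = 18 − 14 = 4.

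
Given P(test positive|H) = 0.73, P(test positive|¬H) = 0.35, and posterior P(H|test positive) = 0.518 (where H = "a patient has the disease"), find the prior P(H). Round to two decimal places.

Bayes' rule in odds form gives O(H|E) = O(H)·[P(E|H)/P(E|¬H)], hence O(H) = O(H|E)/LR.
Posterior odds = 0.518/(1−0.518) = 1.0747. LR = 0.73/0.35 = 2.0857.
Prior odds = 1.0747/2.0857 = 0.5153, so P(H) = 0.5153/(1+0.5153) ≈ 0.34.

P(H) = 0.34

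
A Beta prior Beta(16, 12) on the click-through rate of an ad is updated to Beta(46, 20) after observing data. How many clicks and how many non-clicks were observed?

30 clicks and 8 non-clicks

A Beta(α, β) prior with s successes and f failures in binomial data gives a Beta(α+s, β+f) posterior.
Match parameters: s=46−16=30, f=20−12=8.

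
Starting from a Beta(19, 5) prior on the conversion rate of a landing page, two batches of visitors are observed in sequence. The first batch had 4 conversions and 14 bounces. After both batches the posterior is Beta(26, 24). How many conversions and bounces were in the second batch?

Because Beta–binomial updating is additive in the counts, the combined data contributed (α_post−α_prior, β_post−β_prior) successes and failures.
Total across both batches: 26−19=7 conversions, 24−5=19 bounces.
Subtract the first batch: 7−4=3 conversions and 19−14=5 bounces.

3 conversions and 5 bounces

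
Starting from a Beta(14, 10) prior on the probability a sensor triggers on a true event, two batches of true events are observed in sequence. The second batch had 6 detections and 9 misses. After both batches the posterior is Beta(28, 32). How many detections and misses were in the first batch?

Sequential conjugate updates are equivalent to a single update on the pooled data, so total successes = posterior α − prior α and total failures = posterior β − prior β.
Total across both batches: 28−14=14 detections, 32−10=22 misses.
Subtract the second batch: 14−6=8 detections and 22−9=13 misses.

8 detections and 13 misses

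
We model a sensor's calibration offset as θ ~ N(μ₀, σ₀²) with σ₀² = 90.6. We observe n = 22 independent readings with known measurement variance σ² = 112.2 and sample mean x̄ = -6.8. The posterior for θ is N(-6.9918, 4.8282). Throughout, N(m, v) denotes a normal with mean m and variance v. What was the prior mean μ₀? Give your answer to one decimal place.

μ₀ = -10.4

With known observation variance, the Normal–Normal posterior has precision τ_n = τ₀ + n/σ² and mean μ_n = (τ₀μ₀ + (n/σ²)x̄)/τ_n.
Here τ₀ = 1/90.6 = 0.011038 and τ_data = 22/112.2 = 0.196078, so τ_n = 0.207116.
Rearranging for μ₀: μ₀ = (μ_n·τ_n − τ_data·x̄)/τ₀ = (-6.9918·0.207116 − 0.196078·-6.8) / 0.011038 = -0.114783/0.011038 ≈ -10.4.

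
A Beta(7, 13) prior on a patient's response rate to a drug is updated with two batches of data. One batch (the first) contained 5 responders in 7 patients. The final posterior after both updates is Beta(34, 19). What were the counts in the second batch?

Because Beta–binomial updating is additive in the counts, the combined data contributed (α_post−α_prior, β_post−β_prior) successes and failures.
Total across both batches: 34−7=27 responders, 19−13=6 non-responders.
Subtract the first batch: 27−5=22 responders and 6−2=4 non-responders.

22 responders and 4 non-responders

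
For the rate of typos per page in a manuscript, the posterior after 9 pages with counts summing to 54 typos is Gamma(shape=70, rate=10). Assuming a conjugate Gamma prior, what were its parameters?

Gamma–Poisson conjugacy: posterior shape = α + Σxᵢ, posterior rate = β + n.
So α = 70 − 54 = 16 and β = 10 − 9 = 1.

Gamma(shape=16, rate=1)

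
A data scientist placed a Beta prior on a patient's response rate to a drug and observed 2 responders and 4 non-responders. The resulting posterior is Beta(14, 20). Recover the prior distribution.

Beta is conjugate to the binomial likelihood: posterior = Beta(α+s, β+f).
So α = 14 − 2 = 12 and β = 20 − 4 = 16.

Beta(12, 16)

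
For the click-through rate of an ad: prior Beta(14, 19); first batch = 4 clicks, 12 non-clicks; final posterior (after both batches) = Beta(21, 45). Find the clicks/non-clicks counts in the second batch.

Because Beta–binomial updating is additive in the counts, the combined data contributed (α_post−α_prior, β_post−β_prior) successes and failures.
Total across both batches: 21−14=7 clicks, 45−19=26 non-clicks.
Subtract the first batch: 7−4=3 clicks and 26−12=14 non-clicks.

3 clicks and 14 non-clicks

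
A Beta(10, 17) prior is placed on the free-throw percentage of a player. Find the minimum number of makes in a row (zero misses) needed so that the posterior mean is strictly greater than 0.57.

After k makes and 0 misses the posterior is Beta(10+k, 17), with mean (10+k)/(10+17+k).
Set (10+k)/(27+k) > 0.57 and solve: k > (0.57·27 − 10)/(1 − 0.57) = 12.535.
The smallest integer exceeding 12.535 is 13.

k = 13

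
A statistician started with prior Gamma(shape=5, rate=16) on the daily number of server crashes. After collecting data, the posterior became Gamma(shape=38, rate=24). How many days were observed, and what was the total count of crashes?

n = 8 days with total 33 crashes

A Gamma(α, β) prior (rate parametrization) on a Poisson rate with n observations summing to S gives posterior Gamma(α+S, β+n).
Matching: Σxᵢ = 38 − 5 = 33 and n = 24 − 16 = 8.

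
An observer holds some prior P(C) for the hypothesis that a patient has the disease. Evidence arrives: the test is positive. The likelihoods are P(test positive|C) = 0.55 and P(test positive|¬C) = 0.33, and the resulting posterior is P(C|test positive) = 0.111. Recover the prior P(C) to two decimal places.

P(C) = 0.07

Bayes' rule in odds form gives O(C|E) = O(C)·[P(E|C)/P(E|¬C)], hence O(C) = O(C|E)/LR.
Posterior odds = 0.111/(1−0.111) = 0.1249. LR = 0.55/0.33 = 1.6667.
Prior odds = 0.1249/1.6667 = 0.0749, so P(C) = 0.0749/(1+0.0749) ≈ 0.07.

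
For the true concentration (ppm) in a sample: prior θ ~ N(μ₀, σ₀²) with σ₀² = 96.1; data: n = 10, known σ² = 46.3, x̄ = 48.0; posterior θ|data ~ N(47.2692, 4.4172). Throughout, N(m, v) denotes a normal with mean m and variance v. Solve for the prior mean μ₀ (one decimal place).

The posterior mean is a precision-weighted average: μ_n = (τ₀μ₀ + τ_data·x̄)/(τ₀+τ_data), with τ₀=1/σ₀² and τ_data=n/σ².
Here τ₀ = 1/96.1 = 0.010406 and τ_data = 10/46.3 = 0.215983, so τ_n = 0.226389.
Rearranging for μ₀: μ₀ = (μ_n·τ_n − τ_data·x̄)/τ₀ = (47.2692·0.226389 − 0.215983·48.0) / 0.010406 = 0.334043/0.010406 ≈ 32.1.

μ₀ = 32.1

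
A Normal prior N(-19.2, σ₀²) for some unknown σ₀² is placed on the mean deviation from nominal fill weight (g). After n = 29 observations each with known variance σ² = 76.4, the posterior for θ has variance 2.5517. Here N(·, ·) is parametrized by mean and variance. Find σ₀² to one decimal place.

Posterior precision equals prior precision plus data precision: 1/σ_n² = 1/σ₀² + n/σ².
So 1/σ₀² = 1/2.5517 − 29/76.4 = 0.391896 − 0.379581 = 0.012315.
Hence σ₀² = 1/0.012315 ≈ 81.2.

σ₀² = 81.2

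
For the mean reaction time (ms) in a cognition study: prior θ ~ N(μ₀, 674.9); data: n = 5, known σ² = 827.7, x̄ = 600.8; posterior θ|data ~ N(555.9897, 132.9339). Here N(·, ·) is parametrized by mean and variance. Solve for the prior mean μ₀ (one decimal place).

The posterior mean is a precision-weighted average: μ_n = (τ₀μ₀ + τ_data·x̄)/(τ₀+τ_data), with τ₀=1/σ₀² and τ_data=n/σ².
Here τ₀ = 1/674.9 = 0.001482 and τ_data = 5/827.7 = 0.006041, so τ_n = 0.007523.
Rearranging for μ₀: μ₀ = (μ_n·τ_n − τ_data·x̄)/τ₀ = (555.9897·0.007523 − 0.006041·600.8) / 0.001482 = 0.553278/0.001482 ≈ 373.3.

μ₀ = 373.3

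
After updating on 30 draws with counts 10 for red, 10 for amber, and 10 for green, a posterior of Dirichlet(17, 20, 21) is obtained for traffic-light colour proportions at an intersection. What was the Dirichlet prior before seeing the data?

Dirichlet(7, 10, 11)

For a Dirichlet(α) prior with multinomial counts c, the posterior is Dirichlet(α + c) componentwise.
Subtract each count from the matching posterior parameter: 17−10=7, 20−10=10, 21−10=11.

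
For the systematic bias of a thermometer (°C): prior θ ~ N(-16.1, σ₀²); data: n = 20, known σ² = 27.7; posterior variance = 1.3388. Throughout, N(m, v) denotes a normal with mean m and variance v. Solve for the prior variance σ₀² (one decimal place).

σ₀² = 40.1

For the Normal–Normal model with known σ², precisions add: τ_n = τ₀ + n/σ².
So 1/σ₀² = 1/1.3388 − 20/27.7 = 0.746938 − 0.722022 = 0.024916.
Hence σ₀² = 1/0.024916 ≈ 40.1.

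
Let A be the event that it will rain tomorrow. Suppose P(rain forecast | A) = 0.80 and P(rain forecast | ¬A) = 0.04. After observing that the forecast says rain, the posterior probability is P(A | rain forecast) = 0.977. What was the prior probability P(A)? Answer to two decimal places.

Bayes' rule in odds form gives O(A|E) = O(A)·[P(E|A)/P(E|¬A)], hence O(A) = O(A|E)/LR.
Posterior odds = 0.977/(1−0.977) = 42.4783. LR = 0.80/0.04 = 20.0000.
Prior odds = 42.4783/20.0000 = 2.1239, so P(A) = 2.1239/(1+2.1239) ≈ 0.68.

P(A) = 0.68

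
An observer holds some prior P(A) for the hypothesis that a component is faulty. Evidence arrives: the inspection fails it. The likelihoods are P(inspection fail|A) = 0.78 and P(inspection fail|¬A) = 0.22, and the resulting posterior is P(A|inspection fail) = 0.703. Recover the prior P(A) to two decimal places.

P(A) = 0.40

In odds form, posterior odds = prior odds × likelihood ratio, so prior odds = posterior odds ÷ LR.
Posterior odds = 0.703/(1−0.703) = 2.3670. LR = 0.78/0.22 = 3.5455.
Prior odds = 2.3670/3.5455 = 0.6676, so P(A) = 0.6676/(1+0.6676) ≈ 0.40.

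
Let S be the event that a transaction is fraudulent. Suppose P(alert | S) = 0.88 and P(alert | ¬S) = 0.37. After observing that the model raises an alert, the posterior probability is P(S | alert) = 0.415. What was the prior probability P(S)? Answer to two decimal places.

P(S) = 0.23

In odds form, posterior odds = prior odds × likelihood ratio, so prior odds = posterior odds ÷ LR.
Posterior odds = 0.415/(1−0.415) = 0.7094. LR = 0.88/0.37 = 2.3784.
Prior odds = 0.7094/2.3784 = 0.2983, so P(S) = 0.2983/(1+0.2983) ≈ 0.23.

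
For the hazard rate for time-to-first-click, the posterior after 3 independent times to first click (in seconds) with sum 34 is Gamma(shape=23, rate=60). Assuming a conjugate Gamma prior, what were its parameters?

Gamma(shape=20, rate=26)

Gamma–exponential conjugacy: posterior shape = α + n, posterior rate = β + Σtᵢ.
So α = 23 − 3 = 20 and β = 60 − 34 = 26.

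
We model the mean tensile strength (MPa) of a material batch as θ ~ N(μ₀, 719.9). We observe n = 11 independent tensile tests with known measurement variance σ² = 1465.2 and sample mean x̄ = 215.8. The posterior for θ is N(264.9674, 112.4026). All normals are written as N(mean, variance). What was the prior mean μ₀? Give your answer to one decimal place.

The posterior mean is a precision-weighted average: μ_n = (τ₀μ₀ + τ_data·x̄)/(τ₀+τ_data), with τ₀=1/σ₀² and τ_data=n/σ².
Here τ₀ = 1/719.9 = 0.001389 and τ_data = 11/1465.2 = 0.007508, so τ_n = 0.008897.
Rearranging for μ₀: μ₀ = (μ_n·τ_n − τ_data·x̄)/τ₀ = (264.9674·0.008897 − 0.007508·215.8) / 0.001389 = 0.737189/0.001389 ≈ 530.7.

μ₀ = 530.7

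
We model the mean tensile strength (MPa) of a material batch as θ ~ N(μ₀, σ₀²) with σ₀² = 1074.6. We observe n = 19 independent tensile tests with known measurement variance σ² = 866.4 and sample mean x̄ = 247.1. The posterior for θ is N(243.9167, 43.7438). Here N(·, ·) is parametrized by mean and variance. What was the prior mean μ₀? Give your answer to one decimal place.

μ₀ = 168.9

With known observation variance, the Normal–Normal posterior has precision τ_n = τ₀ + n/σ² and mean μ_n = (τ₀μ₀ + (n/σ²)x̄)/τ_n.
Here τ₀ = 1/1074.6 = 0.000931 and τ_data = 19/866.4 = 0.021930, so τ_n = 0.022861.
Rearranging for μ₀: μ₀ = (μ_n·τ_n − τ_data·x̄)/τ₀ = (243.9167·0.022861 − 0.021930·247.1) / 0.000931 = 0.157277/0.000931 ≈ 168.9.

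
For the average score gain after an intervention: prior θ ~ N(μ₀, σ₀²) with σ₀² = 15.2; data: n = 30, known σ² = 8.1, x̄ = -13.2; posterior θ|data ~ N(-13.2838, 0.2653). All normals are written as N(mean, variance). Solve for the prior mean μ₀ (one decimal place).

The posterior mean is a precision-weighted average: μ_n = (τ₀μ₀ + τ_data·x̄)/(τ₀+τ_data), with τ₀=1/σ₀² and τ_data=n/σ².
Here τ₀ = 1/15.2 = 0.065789 and τ_data = 30/8.1 = 3.703704, so τ_n = 3.769493.
Rearranging for μ₀: μ₀ = (μ_n·τ_n − τ_data·x̄)/τ₀ = (-13.2838·3.769493 − 3.703704·-13.2) / 0.065789 = -1.184298/0.065789 ≈ -18.0.

μ₀ = -18.0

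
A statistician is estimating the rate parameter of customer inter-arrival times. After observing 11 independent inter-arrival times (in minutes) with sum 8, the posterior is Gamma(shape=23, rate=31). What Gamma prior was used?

Gamma–exponential conjugacy: posterior shape = α + n, posterior rate = β + Σtᵢ.
So α = 23 − 11 = 12 and β = 31 − 8 = 23.

Gamma(shape=12, rate=23)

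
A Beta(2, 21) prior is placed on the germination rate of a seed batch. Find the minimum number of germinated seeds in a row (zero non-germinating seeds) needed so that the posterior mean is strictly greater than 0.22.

After k germinated seeds and 0 non-germinating seeds the posterior is Beta(2+k, 21), with mean (2+k)/(2+21+k).
Set (2+k)/(23+k) > 0.22 and solve: k > (0.22·23 − 2)/(1 − 0.22) = 3.923.
The smallest integer exceeding 3.923 is 4.

k = 4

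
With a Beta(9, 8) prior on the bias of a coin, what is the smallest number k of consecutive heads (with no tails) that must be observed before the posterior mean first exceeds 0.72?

k = 12

After k heads and 0 tails the posterior is Beta(9+k, 8), with mean (9+k)/(9+8+k).
Set (9+k)/(17+k) > 0.72 and solve: k > (0.72·17 − 9)/(1 − 0.72) = 11.571.
The smallest integer exceeding 11.571 is 12.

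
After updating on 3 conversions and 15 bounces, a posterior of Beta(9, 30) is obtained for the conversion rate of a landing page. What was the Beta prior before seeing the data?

Beta(6, 15)

A Beta(a, b) prior with s successes and f failures in binomial data gives a Beta(a+s, b+f) posterior.
So a = 9 − 3 = 6 and b = 30 − 15 = 15.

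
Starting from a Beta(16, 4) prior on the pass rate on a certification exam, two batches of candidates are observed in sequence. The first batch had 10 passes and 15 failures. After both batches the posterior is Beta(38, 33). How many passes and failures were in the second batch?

12 passes and 14 failures

Sequential conjugate updates are equivalent to a single update on the pooled data, so total successes = posterior α − prior α and total failures = posterior β − prior β.
Total across both batches: 38−16=22 passes, 33−4=29 failures.
Subtract the first batch: 22−10=12 passes and 29−15=14 failures.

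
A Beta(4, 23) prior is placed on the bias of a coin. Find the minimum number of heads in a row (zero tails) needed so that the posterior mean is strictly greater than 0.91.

After k heads and 0 tails the posterior is Beta(4+k, 23), with mean (4+k)/(4+23+k).
Set (4+k)/(27+k) > 0.91 and solve: k > (0.91·27 − 4)/(1 − 0.91) = 228.556.
The smallest integer exceeding 228.556 is 229.

k = 229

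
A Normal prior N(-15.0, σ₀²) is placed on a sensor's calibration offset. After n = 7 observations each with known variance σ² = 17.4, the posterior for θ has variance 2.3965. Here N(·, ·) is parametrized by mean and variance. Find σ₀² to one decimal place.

Posterior precision equals prior precision plus data precision: 1/σ_n² = 1/σ₀² + n/σ².
So 1/σ₀² = 1/2.3965 − 7/17.4 = 0.417275 − 0.402299 = 0.014976.
Hence σ₀² = 1/0.014976 ≈ 66.8.

σ₀² = 66.8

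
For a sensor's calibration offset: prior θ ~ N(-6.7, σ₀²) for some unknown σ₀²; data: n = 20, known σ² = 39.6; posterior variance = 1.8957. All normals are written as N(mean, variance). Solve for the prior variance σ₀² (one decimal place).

σ₀² = 44.5

Posterior precision equals prior precision plus data precision: 1/σ_n² = 1/σ₀² + n/σ².
So 1/σ₀² = 1/1.8957 − 20/39.6 = 0.527510 − 0.505051 = 0.022459.
Hence σ₀² = 1/0.022459 ≈ 44.5.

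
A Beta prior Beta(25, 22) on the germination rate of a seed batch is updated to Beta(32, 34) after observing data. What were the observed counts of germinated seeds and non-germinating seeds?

Under Beta–binomial conjugacy the posterior parameters are (α+s, β+f).
So s = 32 − 25 = 7 and f = 34 − 22 = 12.

7 germinated seeds and 12 non-germinating seeds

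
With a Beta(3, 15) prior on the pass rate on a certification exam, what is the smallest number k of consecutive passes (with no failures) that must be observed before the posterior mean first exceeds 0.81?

After k passes and 0 failures the posterior is Beta(3+k, 15), with mean (3+k)/(3+15+k).
Set (3+k)/(18+k) > 0.81 and solve: k > (0.81·18 − 3)/(1 − 0.81) = 60.947.
The smallest integer exceeding 60.947 is 61, and checking k=61: (64)/(79) = 0.8101 > 0.81.

k = 61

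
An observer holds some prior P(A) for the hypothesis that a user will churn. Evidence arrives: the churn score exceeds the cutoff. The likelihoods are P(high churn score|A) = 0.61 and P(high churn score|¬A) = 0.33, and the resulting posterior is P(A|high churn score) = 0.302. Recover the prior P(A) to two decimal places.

Bayes' rule in odds form gives O(A|E) = O(A)·[P(E|A)/P(E|¬A)], hence O(A) = O(A|E)/LR.
Posterior odds = 0.302/(1−0.302) = 0.4327. LR = 0.61/0.33 = 1.8485.
Prior odds = 0.4327/1.8485 = 0.2341, so P(A) = 0.2341/(1+0.2341) ≈ 0.19.

P(A) = 0.19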